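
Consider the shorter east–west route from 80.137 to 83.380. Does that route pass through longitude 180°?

No

Signed shortest Δλ = ((83.380 − 80.137 + 180) mod 360) − 180 = 3.243°.
Going east by 3.243° from +80.137° reaches +83.380° without touching 180°.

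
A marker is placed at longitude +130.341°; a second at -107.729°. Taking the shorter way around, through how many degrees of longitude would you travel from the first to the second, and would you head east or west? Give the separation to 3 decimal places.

121.930° east

Raw difference: -107.729 − 130.341 = -238.07°.
Normalise into (−180°, 180°]: -238.07° + 360° = 121.93°.
Positive ⇒ the second point lies to the east; separation 121.930°.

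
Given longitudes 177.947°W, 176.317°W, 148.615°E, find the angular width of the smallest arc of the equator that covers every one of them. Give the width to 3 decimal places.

Sort the longitudes: -177.947°, -176.317°, +148.615°.
Eastward gaps between consecutive values (wrapping around): 1.630°, 324.932°, 33.438°.
Largest gap = 324.932° ⇒ minimal covering band is its complement: 360° − 324.932° = 35.068°.
Band runs from +148.615° eastward to -176.317°, crossing the antimeridian.

35.068°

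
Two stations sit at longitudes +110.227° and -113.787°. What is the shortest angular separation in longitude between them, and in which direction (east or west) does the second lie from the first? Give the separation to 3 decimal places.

Raw difference: -113.787 − 110.227 = -224.014°.
Normalise into (−180°, 180°]: -224.014° + 360° = 135.986°.
Positive ⇒ the second point lies to the east; separation 135.986°.

135.986° east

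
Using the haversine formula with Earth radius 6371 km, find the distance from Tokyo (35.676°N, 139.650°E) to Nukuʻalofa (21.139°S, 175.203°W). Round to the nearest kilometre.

Δλ = -175.203 − 139.650 = -314.853°; wrapped into (−180°, 180°]: 45.147°.
Δφ = -21.139 − 35.676 = -56.815°.
a = sin²(Δφ/2) + cos φ₁ · cos φ₂ · sin²(Δλ/2) = 0.337974.
c = 2·atan2(√a, √(1−a)) = 1.24079 rad → d = 6371·c ≈ 7905.05 km.

7905 km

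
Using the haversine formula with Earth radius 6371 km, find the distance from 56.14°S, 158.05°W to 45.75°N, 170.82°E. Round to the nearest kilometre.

Δλ = 170.82 − -158.05 = 328.87°; wrapped into (−180°, 180°]: -31.13°.
Δφ = 45.75 − -56.14 = 101.89°.
a = sin²(Δφ/2) + cos φ₁ · cos φ₂ · sin²(Δλ/2) = 0.631010.
c = 2·atan2(√a, √(1−a)) = 1.83591 rad → d = 6371·c ≈ 11696.59 km.

11697 km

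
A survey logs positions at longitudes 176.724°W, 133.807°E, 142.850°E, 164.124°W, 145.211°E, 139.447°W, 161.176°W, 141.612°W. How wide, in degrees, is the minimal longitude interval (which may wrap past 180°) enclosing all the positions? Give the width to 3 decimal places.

Sort the longitudes: -176.724°, -164.124°, -161.176°, -141.612°, -139.447°, +133.807°, +142.850°, +145.211°.
Eastward gaps between consecutive values (wrapping around): 12.600°, 2.948°, 19.564°, 2.165°, 273.254°, 9.043°, 2.361°, 38.065°.
Largest gap = 273.254° ⇒ minimal covering band is its complement: 360° − 273.254° = 86.746°.
Band runs from +133.807° eastward to -139.447°, crossing the antimeridian.

86.746°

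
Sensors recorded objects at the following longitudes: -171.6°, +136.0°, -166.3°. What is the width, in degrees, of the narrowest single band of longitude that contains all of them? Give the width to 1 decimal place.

57.7°

Sort the longitudes: -171.6°, -166.3°, +136.0°.
Eastward gaps between consecutive values (wrapping around): 5.3°, 302.3°, 52.4°.
Largest gap = 302.3° ⇒ minimal covering band is its complement: 360° − 302.3° = 57.7°.
Band runs from +136.0° eastward to -166.3°, crossing the antimeridian.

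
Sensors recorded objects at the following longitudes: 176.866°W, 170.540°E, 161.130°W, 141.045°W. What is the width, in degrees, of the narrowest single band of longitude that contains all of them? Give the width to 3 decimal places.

Sort the longitudes: -176.866°, -161.130°, -141.045°, +170.540°.
Eastward gaps between consecutive values (wrapping around): 15.736°, 20.085°, 311.585°, 12.594°.
Largest gap = 311.585° ⇒ minimal covering band is its complement: 360° − 311.585° = 48.415°.
Band runs from +170.540° eastward to -141.045°, crossing the antimeridian.

48.415°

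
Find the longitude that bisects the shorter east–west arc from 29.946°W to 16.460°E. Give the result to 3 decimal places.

6.743°W

Signed shortest Δλ from -29.946° to +16.460° is +46.406°.
Midpoint longitude = -29.946° + (+46.406°)/2 = -29.946° + 23.203° = -6.743°.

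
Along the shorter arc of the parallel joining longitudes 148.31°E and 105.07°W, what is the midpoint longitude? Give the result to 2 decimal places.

Signed shortest Δλ from +148.31° to -105.07° is +106.62°.
Midpoint longitude = +148.31° + (+106.62°)/2 = +148.31° + 53.31° = +201.62°.
Normalise into (−180°, 180°]: -158.38°.
(The naïve average (+148.31 + -105.07)/2 = 21.62° is on the wrong side of the globe.)

158.38°W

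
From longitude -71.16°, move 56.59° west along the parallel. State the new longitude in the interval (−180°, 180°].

-127.75°

Start at -71.16°; shift −56.59° → -127.75°.
-127.75° already lies in (−180°, 180°].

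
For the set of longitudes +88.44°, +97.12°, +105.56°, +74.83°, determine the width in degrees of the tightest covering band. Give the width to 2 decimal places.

Sort the longitudes: +74.83°, +88.44°, +97.12°, +105.56°.
Eastward gaps between consecutive values (wrapping around): 13.61°, 8.68°, 8.44°, 329.27°.
Largest gap = 329.27° ⇒ minimal covering band is its complement: 360° − 329.27° = 30.73°.
Band runs from +74.83° eastward to +105.56°.

30.73°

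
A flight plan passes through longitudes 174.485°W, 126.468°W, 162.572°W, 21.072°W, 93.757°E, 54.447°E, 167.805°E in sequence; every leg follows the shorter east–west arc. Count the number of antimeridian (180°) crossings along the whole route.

0

Leg 1: -174.485° → -126.468°, shortest Δλ = 48.017° (east) — does not cross 180°.
Leg 2: -126.468° → -162.572°, shortest Δλ = -36.104° (west) — does not cross 180°.
Leg 3: -162.572° → -21.072°, shortest Δλ = 141.5° (east) — does not cross 180°.
Leg 4: -21.072° → +93.757°, shortest Δλ = 114.829° (east) — does not cross 180°.
Leg 5: +93.757° → +54.447°, shortest Δλ = -39.31° (west) — does not cross 180°.
Leg 6: +54.447° → +167.805°, shortest Δλ = 113.358° (east) — does not cross 180°.
Total crossings: 0.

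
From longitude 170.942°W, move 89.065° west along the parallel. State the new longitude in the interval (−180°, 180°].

Start at -170.942°; shift −89.065° → -260.007°.
-260.007° lies outside (−180°, 180°]; add 360° → +99.993°.

99.993°E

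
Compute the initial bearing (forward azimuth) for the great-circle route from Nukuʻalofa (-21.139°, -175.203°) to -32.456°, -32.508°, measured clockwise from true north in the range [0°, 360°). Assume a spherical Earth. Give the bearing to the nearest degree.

Δλ = -32.508 − -175.203 = 142.695°.
θ = atan2( sin Δλ · cos φ₂ , cos φ₁ · sin φ₂ − sin φ₁ · cos φ₂ · cos Δλ )
  = atan2(0.51139, -0.74259) = 145.446° → normalised to [0°, 360°): 145.446°.

145°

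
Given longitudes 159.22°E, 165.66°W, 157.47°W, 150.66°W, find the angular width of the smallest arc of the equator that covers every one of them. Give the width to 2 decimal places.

Sort the longitudes: -165.66°, -157.47°, -150.66°, +159.22°.
Eastward gaps between consecutive values (wrapping around): 8.19°, 6.81°, 309.88°, 35.12°.
Largest gap = 309.88° ⇒ minimal covering band is its complement: 360° − 309.88° = 50.12°.
Band runs from +159.22° eastward to -150.66°, crossing the antimeridian.

50.12°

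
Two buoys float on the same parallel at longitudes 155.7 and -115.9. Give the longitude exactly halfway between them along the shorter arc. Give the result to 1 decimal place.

Signed shortest Δλ from +155.7° to -115.9° is +88.4°.
Midpoint longitude = +155.7° + (+88.4°)/2 = +155.7° + 44.2° = +199.9°.
Normalise into (−180°, 180°]: -160.1°.
(The naïve average (+155.7 + -115.9)/2 = 19.9° is on the wrong side of the globe.)

-160.1°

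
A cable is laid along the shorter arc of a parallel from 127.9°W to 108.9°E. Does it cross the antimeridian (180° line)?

Naïve |108.9 − -127.9| = 236.8° > 180°, so the shorter arc goes the other way round — across 180°.
Signed shortest Δλ = ((108.9 − -127.9 + 180) mod 360) − 180 = -123.2°.
Going west by 123.2° from -127.9° passes through 180° before reaching +108.9°.

Yes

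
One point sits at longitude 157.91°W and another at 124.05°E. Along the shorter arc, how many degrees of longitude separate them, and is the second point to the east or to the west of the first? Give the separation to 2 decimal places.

78.04° west

Raw difference: 124.05 − -157.91 = 281.96°.
Normalise into (−180°, 180°]: 281.96° − 360° = -78.04°.
Negative ⇒ the second point lies to the west; separation 78.04°.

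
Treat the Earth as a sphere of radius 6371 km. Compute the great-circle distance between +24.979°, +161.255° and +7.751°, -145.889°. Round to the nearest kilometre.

Δλ = -145.889 − 161.255 = -307.144°; wrapped into (−180°, 180°]: 52.856°.
Δφ = 7.751 − 24.979 = -17.228°.
a = sin²(Δφ/2) + cos φ₁ · cos φ₂ · sin²(Δλ/2) = 0.200354.
c = 2·atan2(√a, √(1−a)) = 0.92818 rad → d = 6371·c ≈ 5913.43 km.

5913 km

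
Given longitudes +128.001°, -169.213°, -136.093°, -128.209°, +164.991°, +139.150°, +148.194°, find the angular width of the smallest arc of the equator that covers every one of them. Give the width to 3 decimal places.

Sort the longitudes: -169.213°, -136.093°, -128.209°, +128.001°, +139.150°, +148.194°, +164.991°.
Eastward gaps between consecutive values (wrapping around): 33.120°, 7.884°, 256.210°, 11.149°, 9.044°, 16.797°, 25.796°.
Largest gap = 256.210° ⇒ minimal covering band is its complement: 360° − 256.210° = 103.790°.
Band runs from +128.001° eastward to -128.209°, crossing the antimeridian.

103.790°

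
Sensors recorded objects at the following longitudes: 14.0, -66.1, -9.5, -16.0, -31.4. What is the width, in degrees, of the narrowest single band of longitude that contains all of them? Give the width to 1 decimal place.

80.1°

Sort the longitudes: -66.1°, -31.4°, -16.0°, -9.5°, +14.0°.
Eastward gaps between consecutive values (wrapping around): 34.7°, 15.4°, 6.5°, 23.5°, 279.9°.
Largest gap = 279.9° ⇒ minimal covering band is its complement: 360° − 279.9° = 80.1°.
Band runs from -66.1° eastward to +14.0°.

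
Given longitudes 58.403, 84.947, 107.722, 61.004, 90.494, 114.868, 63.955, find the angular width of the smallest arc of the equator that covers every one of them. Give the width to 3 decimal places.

Sort the longitudes: +58.403°, +61.004°, +63.955°, +84.947°, +90.494°, +107.722°, +114.868°.
Eastward gaps between consecutive values (wrapping around): 2.601°, 2.951°, 20.992°, 5.547°, 17.228°, 7.146°, 303.535°.
Largest gap = 303.535° ⇒ minimal covering band is its complement: 360° − 303.535° = 56.465°.
Band runs from +58.403° eastward to +114.868°.

56.465°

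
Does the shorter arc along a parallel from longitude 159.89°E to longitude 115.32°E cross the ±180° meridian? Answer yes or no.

Signed shortest Δλ = ((115.32 − 159.89 + 180) mod 360) − 180 = -44.57°.
Going west by 44.57° from +159.89° reaches +115.32° without touching 180°.

No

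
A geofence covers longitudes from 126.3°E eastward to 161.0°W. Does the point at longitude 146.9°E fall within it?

Band width going east from +126.3° to -161.0°: ((-161.0 − 126.3) mod 360) = 72.7°.
Offset of +146.9° east of the west edge: ((146.9 − 126.3) mod 360) = 20.6°.
20.6° ≤ 72.7° ⇒ inside.

Yes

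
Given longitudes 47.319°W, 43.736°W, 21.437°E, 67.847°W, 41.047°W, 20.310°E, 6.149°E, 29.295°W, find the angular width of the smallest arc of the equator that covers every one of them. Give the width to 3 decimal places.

89.284°

Sort the longitudes: -67.847°, -47.319°, -43.736°, -41.047°, -29.295°, +6.149°, +20.310°, +21.437°.
Eastward gaps between consecutive values (wrapping around): 20.528°, 3.583°, 2.689°, 11.752°, 35.444°, 14.161°, 1.127°, 270.716°.
Largest gap = 270.716° ⇒ minimal covering band is its complement: 360° − 270.716° = 89.284°.
Band runs from -67.847° eastward to +21.437°.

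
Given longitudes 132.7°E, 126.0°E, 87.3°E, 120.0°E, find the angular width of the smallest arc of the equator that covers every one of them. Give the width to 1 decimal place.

Sort the longitudes: +87.3°, +120.0°, +126.0°, +132.7°.
Eastward gaps between consecutive values (wrapping around): 32.7°, 6.0°, 6.7°, 314.6°.
Largest gap = 314.6° ⇒ minimal covering band is its complement: 360° − 314.6° = 45.4°.
Band runs from +87.3° eastward to +132.7°.

45.4°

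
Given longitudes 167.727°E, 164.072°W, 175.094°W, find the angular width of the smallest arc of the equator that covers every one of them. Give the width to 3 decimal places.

Sort the longitudes: -175.094°, -164.072°, +167.727°.
Eastward gaps between consecutive values (wrapping around): 11.022°, 331.799°, 17.179°.
Largest gap = 331.799° ⇒ minimal covering band is its complement: 360° − 331.799° = 28.201°.
Band runs from +167.727° eastward to -164.072°, crossing the antimeridian.

28.201°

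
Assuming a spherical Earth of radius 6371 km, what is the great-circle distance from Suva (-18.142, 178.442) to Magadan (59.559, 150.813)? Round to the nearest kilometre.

Δλ = 150.813 − 178.442 = -27.629°.
Δφ = 59.559 − -18.142 = 77.701°.
a = sin²(Δφ/2) + cos φ₁ · cos φ₂ · sin²(Δλ/2) = 0.420944.
c = 2·atan2(√a, √(1−a)) = 1.41202 rad → d = 6371·c ≈ 8995.97 km.

8996 km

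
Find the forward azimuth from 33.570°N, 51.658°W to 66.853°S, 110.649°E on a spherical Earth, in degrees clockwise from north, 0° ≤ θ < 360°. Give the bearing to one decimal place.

167.9°

Δλ = 110.649 − -51.658 = 162.307°.
θ = atan2( sin Δλ · cos φ₂ , cos φ₁ · sin φ₂ − sin φ₁ · cos φ₂ · cos Δλ )
  = atan2(0.11947, -0.55906) = 167.938° → normalised to [0°, 360°): 167.938°.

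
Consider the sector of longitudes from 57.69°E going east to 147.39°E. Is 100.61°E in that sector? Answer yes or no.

Band width going east from +57.69° to +147.39°: ((147.39 − 57.69) mod 360) = 89.70°.
Offset of +100.61° east of the west edge: ((100.61 − 57.69) mod 360) = 42.92°.
42.92° ≤ 89.70° ⇒ inside.

Yes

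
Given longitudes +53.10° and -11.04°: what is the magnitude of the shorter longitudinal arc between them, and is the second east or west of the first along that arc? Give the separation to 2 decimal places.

Raw difference: -11.04 − 53.10 = -64.14°.
Normalise into (−180°, 180°]: -64.14° stays -64.14°.
Negative ⇒ the second point lies to the west; separation 64.14°.

64.14° west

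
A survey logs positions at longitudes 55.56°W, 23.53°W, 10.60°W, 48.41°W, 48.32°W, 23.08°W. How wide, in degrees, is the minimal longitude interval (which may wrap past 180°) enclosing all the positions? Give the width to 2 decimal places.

Sort the longitudes: -55.56°, -48.41°, -48.32°, -23.53°, -23.08°, -10.60°.
Eastward gaps between consecutive values (wrapping around): 7.15°, 0.09°, 24.79°, 0.45°, 12.48°, 315.04°.
Largest gap = 315.04° ⇒ minimal covering band is its complement: 360° − 315.04° = 44.96°.
Band runs from -55.56° eastward to -10.60°.

44.96°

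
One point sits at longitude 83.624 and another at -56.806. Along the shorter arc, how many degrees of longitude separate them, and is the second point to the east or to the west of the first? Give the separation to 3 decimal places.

140.430° west

Raw difference: -56.806 − 83.624 = -140.43°.
Normalise into (−180°, 180°]: -140.43° stays -140.43°.
Negative ⇒ the second point lies to the west; separation 140.430°.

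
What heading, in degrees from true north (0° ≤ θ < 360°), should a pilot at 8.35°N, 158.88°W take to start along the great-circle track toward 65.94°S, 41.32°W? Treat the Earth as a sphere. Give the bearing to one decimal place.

Δλ = -41.32 − -158.88 = 117.56°.
θ = atan2( sin Δλ · cos φ₂ , cos φ₁ · sin φ₂ − sin φ₁ · cos φ₂ · cos Δλ )
  = atan2(0.36143, -0.87605) = 157.580° → normalised to [0°, 360°): 157.580°.

157.6°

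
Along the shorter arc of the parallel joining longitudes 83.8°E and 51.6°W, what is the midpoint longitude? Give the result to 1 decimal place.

16.1°E

Signed shortest Δλ from +83.8° to -51.6° is -135.4°.
Midpoint longitude = +83.8° + (-135.4°)/2 = +83.8° − 67.7° = +16.1°.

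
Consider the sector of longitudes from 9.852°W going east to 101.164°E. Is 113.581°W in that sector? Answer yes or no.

Band width going east from -9.852° to +101.164°: ((101.164 − -9.852) mod 360) = 111.016°.
Offset of -113.581° east of the west edge: ((-113.581 − -9.852) mod 360) = 256.271°.
256.271° > 111.016° ⇒ outside.

No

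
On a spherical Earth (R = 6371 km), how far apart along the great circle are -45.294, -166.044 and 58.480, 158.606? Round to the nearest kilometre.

11988 km

Δλ = 158.606 − -166.044 = 324.650°; wrapped into (−180°, 180°]: -35.350°.
Δφ = 58.480 − -45.294 = 103.774°.
a = sin²(Δφ/2) + cos φ₁ · cos φ₂ · sin²(Δλ/2) = 0.652949.
c = 2·atan2(√a, √(1−a)) = 1.88168 rad → d = 6371·c ≈ 11988.17 km.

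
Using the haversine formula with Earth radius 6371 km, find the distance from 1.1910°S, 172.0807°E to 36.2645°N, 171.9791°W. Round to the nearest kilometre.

Δλ = -171.9791 − 172.0807 = -344.0598°; wrapped into (−180°, 180°]: 15.9402°.
Δφ = 36.2645 − -1.1910 = 37.4555°.
a = sin²(Δφ/2) + cos φ₁ · cos φ₂ · sin²(Δλ/2) = 0.118585.
c = 2·atan2(√a, √(1−a)) = 0.70312 rad → d = 6371·c ≈ 4479.57 km.

4480 km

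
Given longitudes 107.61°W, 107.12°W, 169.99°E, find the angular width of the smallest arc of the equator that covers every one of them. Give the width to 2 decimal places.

Sort the longitudes: -107.61°, -107.12°, +169.99°.
Eastward gaps between consecutive values (wrapping around): 0.49°, 277.11°, 82.40°.
Largest gap = 277.11° ⇒ minimal covering band is its complement: 360° − 277.11° = 82.89°.
Band runs from +169.99° eastward to -107.12°, crossing the antimeridian.

82.89°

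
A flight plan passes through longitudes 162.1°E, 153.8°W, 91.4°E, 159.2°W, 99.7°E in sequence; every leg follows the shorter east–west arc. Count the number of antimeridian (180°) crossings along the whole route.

4

Leg 1: +162.1° → -153.8°, shortest Δλ = 44.1° (east) — crosses 180°.
Leg 2: -153.8° → +91.4°, shortest Δλ = -114.8° (west) — crosses 180°.
Leg 3: +91.4° → -159.2°, shortest Δλ = 109.4° (east) — crosses 180°.
Leg 4: -159.2° → +99.7°, shortest Δλ = -101.1° (west) — crosses 180°.
Total crossings: 4.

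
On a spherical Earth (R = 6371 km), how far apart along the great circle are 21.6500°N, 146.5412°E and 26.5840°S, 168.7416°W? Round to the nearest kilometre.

7207 km

Δλ = -168.7416 − 146.5412 = -315.2828°; wrapped into (−180°, 180°]: 44.7172°.
Δφ = -26.5840 − 21.6500 = -48.2340°.
a = sin²(Δφ/2) + cos φ₁ · cos φ₂ · sin²(Δλ/2) = 0.287233.
c = 2·atan2(√a, √(1−a)) = 1.13125 rad → d = 6371·c ≈ 7207.16 km.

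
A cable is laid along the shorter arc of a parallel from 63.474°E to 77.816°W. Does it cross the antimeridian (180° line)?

Signed shortest Δλ = ((-77.816 − 63.474 + 180) mod 360) − 180 = -141.29°.
Going west by 141.29° from +63.474° reaches -77.816° without touching 180°.

No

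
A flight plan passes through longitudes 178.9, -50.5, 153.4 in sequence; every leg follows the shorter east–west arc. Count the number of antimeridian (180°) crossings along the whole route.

2

Leg 1: +178.9° → -50.5°, shortest Δλ = 130.6° (east) — crosses 180°.
Leg 2: -50.5° → +153.4°, shortest Δλ = -156.1° (west) — crosses 180°.
Total crossings: 2.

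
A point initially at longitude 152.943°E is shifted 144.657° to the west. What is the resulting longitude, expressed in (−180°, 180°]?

8.286°E

Start at +152.943°; shift −144.657° → +8.286°.
+8.286° already lies in (−180°, 180°].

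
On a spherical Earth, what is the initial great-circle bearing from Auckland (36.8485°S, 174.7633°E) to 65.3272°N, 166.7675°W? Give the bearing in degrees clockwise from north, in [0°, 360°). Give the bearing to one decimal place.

7.8°

Δλ = -166.7675 − 174.7633 = -341.5308°; wrapped into (−180°, 180°]: 18.4692°.
θ = atan2( sin Δλ · cos φ₂ , cos φ₁ · sin φ₂ − sin φ₁ · cos φ₂ · cos Δλ )
  = atan2(0.13224, 0.96461) = 7.806° → normalised to [0°, 360°): 7.806°.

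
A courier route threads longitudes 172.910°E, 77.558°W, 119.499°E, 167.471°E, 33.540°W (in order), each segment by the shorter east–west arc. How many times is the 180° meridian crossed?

3

Leg 1: +172.910° → -77.558°, shortest Δλ = 109.532° (east) — crosses 180°.
Leg 2: -77.558° → +119.499°, shortest Δλ = -162.943° (west) — crosses 180°.
Leg 3: +119.499° → +167.471°, shortest Δλ = 47.972° (east) — does not cross 180°.
Leg 4: +167.471° → -33.540°, shortest Δλ = 158.989° (east) — crosses 180°.
Total crossings: 3.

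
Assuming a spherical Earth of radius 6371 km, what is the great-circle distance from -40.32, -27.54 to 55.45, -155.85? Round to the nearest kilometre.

Δλ = -155.85 − -27.54 = -128.31°.
Δφ = 55.45 − -40.32 = 95.77°.
a = sin²(Δφ/2) + cos φ₁ · cos φ₂ · sin²(Δλ/2) = 0.900494.
c = 2·atan2(√a, √(1−a)) = 2.49974 rad → d = 6371·c ≈ 15925.84 km.

15926 km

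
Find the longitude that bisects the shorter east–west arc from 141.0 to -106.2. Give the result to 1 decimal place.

-162.6°

Signed shortest Δλ from +141.0° to -106.2° is +112.8°.
Midpoint longitude = +141.0° + (+112.8°)/2 = +141.0° + 56.4° = +197.4°.
Normalise into (−180°, 180°]: -162.6°.
(The naïve average (+141.0 + -106.2)/2 = 17.4° is on the wrong side of the globe.)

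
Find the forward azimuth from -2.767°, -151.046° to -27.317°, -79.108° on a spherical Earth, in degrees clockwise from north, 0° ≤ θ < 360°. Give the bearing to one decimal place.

117.8°

Δλ = -79.108 − -151.046 = 71.938°.
θ = atan2( sin Δλ · cos φ₂ , cos φ₁ · sin φ₂ − sin φ₁ · cos φ₂ · cos Δλ )
  = atan2(0.84470, -0.44508) = 117.785° → normalised to [0°, 360°): 117.785°.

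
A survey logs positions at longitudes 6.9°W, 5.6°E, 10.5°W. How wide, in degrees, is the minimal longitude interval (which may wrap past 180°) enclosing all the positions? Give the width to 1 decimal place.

16.1°

Sort the longitudes: -10.5°, -6.9°, +5.6°.
Eastward gaps between consecutive values (wrapping around): 3.6°, 12.5°, 343.9°.
Largest gap = 343.9° ⇒ minimal covering band is its complement: 360° − 343.9° = 16.1°.
Band runs from -10.5° eastward to +5.6°.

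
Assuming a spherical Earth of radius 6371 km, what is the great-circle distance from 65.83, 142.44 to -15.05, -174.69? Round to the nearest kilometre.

9670 km

Δλ = -174.69 − 142.44 = -317.13°; wrapped into (−180°, 180°]: 42.87°.
Δφ = -15.05 − 65.83 = -80.88°.
a = sin²(Δφ/2) + cos φ₁ · cos φ₂ · sin²(Δλ/2) = 0.473555.
c = 2·atan2(√a, √(1−a)) = 1.51788 rad → d = 6371·c ≈ 9670.42 km.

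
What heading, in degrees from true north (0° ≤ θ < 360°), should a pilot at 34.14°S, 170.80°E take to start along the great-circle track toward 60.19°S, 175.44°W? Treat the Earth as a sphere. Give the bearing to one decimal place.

165.2°

Δλ = -175.44 − 170.80 = -346.24°; wrapped into (−180°, 180°]: 13.76°.
θ = atan2( sin Δλ · cos φ₂ , cos φ₁ · sin φ₂ − sin φ₁ · cos φ₂ · cos Δλ )
  = atan2(0.11824, -0.44716) = 165.188° → normalised to [0°, 360°): 165.188°.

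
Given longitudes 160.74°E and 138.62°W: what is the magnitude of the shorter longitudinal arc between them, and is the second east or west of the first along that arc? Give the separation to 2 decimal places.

60.64° east

Raw difference: -138.62 − 160.74 = -299.36°.
Normalise into (−180°, 180°]: -299.36° + 360° = 60.64°.
Positive ⇒ the second point lies to the east; separation 60.64°.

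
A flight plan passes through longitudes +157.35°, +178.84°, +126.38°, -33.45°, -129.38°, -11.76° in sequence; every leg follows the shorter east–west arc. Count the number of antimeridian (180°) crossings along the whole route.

Leg 1: +157.35° → +178.84°, shortest Δλ = 21.49° (east) — does not cross 180°.
Leg 2: +178.84° → +126.38°, shortest Δλ = -52.46° (west) — does not cross 180°.
Leg 3: +126.38° → -33.45°, shortest Δλ = -159.83° (west) — does not cross 180°.
Leg 4: -33.45° → -129.38°, shortest Δλ = -95.93° (west) — does not cross 180°.
Leg 5: -129.38° → -11.76°, shortest Δλ = 117.62° (east) — does not cross 180°.
Total crossings: 0.

0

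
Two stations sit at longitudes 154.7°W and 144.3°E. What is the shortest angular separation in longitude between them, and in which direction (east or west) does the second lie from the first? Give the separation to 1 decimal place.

Raw difference: 144.3 − -154.7 = 299.0°.
Normalise into (−180°, 180°]: 299.0° − 360° = -61.0°.
Negative ⇒ the second point lies to the west; separation 61.0°.

61.0° west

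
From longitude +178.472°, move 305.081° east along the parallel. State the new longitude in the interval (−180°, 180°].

+123.553°

Start at +178.472°; shift +305.081° → +483.553°.
+483.553° lies outside (−180°, 180°]; subtract 360° → +123.553°.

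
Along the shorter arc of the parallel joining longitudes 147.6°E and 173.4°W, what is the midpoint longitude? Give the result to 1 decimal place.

Signed shortest Δλ from +147.6° to -173.4° is +39.0°.
Midpoint longitude = +147.6° + (+39.0°)/2 = +147.6° + 19.5° = +167.1°.
(The naïve average (+147.6 + -173.4)/2 = -12.9° is on the wrong side of the globe.)

167.1°E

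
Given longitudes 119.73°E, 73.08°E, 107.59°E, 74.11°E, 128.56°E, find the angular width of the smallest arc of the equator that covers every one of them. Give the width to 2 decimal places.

Sort the longitudes: +73.08°, +74.11°, +107.59°, +119.73°, +128.56°.
Eastward gaps between consecutive values (wrapping around): 1.03°, 33.48°, 12.14°, 8.83°, 304.52°.
Largest gap = 304.52° ⇒ minimal covering band is its complement: 360° − 304.52° = 55.48°.
Band runs from +73.08° eastward to +128.56°.

55.48°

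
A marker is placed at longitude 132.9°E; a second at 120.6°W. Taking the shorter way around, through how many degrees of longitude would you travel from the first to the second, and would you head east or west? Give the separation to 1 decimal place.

Raw difference: -120.6 − 132.9 = -253.5°.
Normalise into (−180°, 180°]: -253.5° + 360° = 106.5°.
Positive ⇒ the second point lies to the east; separation 106.5°.

106.5° east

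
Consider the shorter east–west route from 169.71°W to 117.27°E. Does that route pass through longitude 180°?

Yes

Naïve |117.27 − -169.71| = 286.98° > 180°, so the shorter arc goes the other way round — across 180°.
Signed shortest Δλ = ((117.27 − -169.71 + 180) mod 360) − 180 = -73.02°.
Going west by 73.02° from -169.71° passes through 180° before reaching +117.27°.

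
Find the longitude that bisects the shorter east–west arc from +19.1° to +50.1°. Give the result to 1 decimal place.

Signed shortest Δλ from +19.1° to +50.1° is +31.0°.
Midpoint longitude = +19.1° + (+31.0°)/2 = +19.1° + 15.5° = +34.6°.

+34.6°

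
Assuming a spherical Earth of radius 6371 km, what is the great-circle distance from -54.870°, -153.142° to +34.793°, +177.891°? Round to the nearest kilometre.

10347 km

Δλ = 177.891 − -153.142 = 331.033°; wrapped into (−180°, 180°]: -28.967°.
Δφ = 34.793 − -54.870 = 89.663°.
a = sin²(Δφ/2) + cos φ₁ · cos φ₂ · sin²(Δλ/2) = 0.526618.
c = 2·atan2(√a, √(1−a)) = 1.62406 rad → d = 6371·c ≈ 10346.87 km.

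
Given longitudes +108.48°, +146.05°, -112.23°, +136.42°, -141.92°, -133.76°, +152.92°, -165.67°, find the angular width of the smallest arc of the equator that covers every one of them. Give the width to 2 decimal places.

Sort the longitudes: -165.67°, -141.92°, -133.76°, -112.23°, +108.48°, +136.42°, +146.05°, +152.92°.
Eastward gaps between consecutive values (wrapping around): 23.75°, 8.16°, 21.53°, 220.71°, 27.94°, 9.63°, 6.87°, 41.41°.
Largest gap = 220.71° ⇒ minimal covering band is its complement: 360° − 220.71° = 139.29°.
Band runs from +108.48° eastward to -112.23°, crossing the antimeridian.

139.29°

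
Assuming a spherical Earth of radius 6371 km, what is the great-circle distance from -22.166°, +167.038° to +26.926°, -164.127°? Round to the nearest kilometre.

6278 km

Δλ = -164.127 − 167.038 = -331.165°; wrapped into (−180°, 180°]: 28.835°.
Δφ = 26.926 − -22.166 = 49.092°.
a = sin²(Δφ/2) + cos φ₁ · cos φ₂ · sin²(Δλ/2) = 0.223765.
c = 2·atan2(√a, √(1−a)) = 0.98547 rad → d = 6371·c ≈ 6278.44 km.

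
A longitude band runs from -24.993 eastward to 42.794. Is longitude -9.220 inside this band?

Yes

Band width going east from -24.993° to +42.794°: ((42.794 − -24.993) mod 360) = 67.787°.
Offset of -9.220° east of the west edge: ((-9.220 − -24.993) mod 360) = 15.773°.
15.773° ≤ 67.787° ⇒ inside.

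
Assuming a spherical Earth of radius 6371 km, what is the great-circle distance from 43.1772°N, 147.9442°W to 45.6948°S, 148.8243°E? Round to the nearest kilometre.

Δλ = 148.8243 − -147.9442 = 296.7685°; wrapped into (−180°, 180°]: -63.2315°.
Δφ = -45.6948 − 43.1772 = -88.8720°.
a = sin²(Δφ/2) + cos φ₁ · cos φ₂ · sin²(Δλ/2) = 0.630133.
c = 2·atan2(√a, √(1−a)) = 1.83409 rad → d = 6371·c ≈ 11685.01 km.

11685 km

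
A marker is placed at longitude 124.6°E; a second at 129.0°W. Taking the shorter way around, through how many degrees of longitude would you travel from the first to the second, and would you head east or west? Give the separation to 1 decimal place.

Raw difference: -129.0 − 124.6 = -253.6°.
Normalise into (−180°, 180°]: -253.6° + 360° = 106.4°.
Positive ⇒ the second point lies to the east; separation 106.4°.

106.4° east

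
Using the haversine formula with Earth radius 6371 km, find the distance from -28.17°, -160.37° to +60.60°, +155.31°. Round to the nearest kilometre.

Δλ = 155.31 − -160.37 = 315.68°; wrapped into (−180°, 180°]: -44.32°.
Δφ = 60.60 − -28.17 = 88.77°.
a = sin²(Δφ/2) + cos φ₁ · cos φ₂ · sin²(Δλ/2) = 0.550838.
c = 2·atan2(√a, √(1−a)) = 1.67265 rad → d = 6371·c ≈ 10656.44 km.

10656 km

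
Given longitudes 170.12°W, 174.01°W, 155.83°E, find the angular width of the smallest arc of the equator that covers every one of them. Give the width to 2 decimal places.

Sort the longitudes: -174.01°, -170.12°, +155.83°.
Eastward gaps between consecutive values (wrapping around): 3.89°, 325.95°, 30.16°.
Largest gap = 325.95° ⇒ minimal covering band is its complement: 360° − 325.95° = 34.05°.
Band runs from +155.83° eastward to -170.12°, crossing the antimeridian.

34.05°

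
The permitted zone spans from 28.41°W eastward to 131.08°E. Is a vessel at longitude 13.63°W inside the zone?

Yes

Band width going east from -28.41° to +131.08°: ((131.08 − -28.41) mod 360) = 159.49°.
Offset of -13.63° east of the west edge: ((-13.63 − -28.41) mod 360) = 14.78°.
14.78° ≤ 159.49° ⇒ inside.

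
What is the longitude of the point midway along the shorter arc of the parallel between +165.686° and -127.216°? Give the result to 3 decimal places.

-160.765°

Signed shortest Δλ from +165.686° to -127.216° is +67.098°.
Midpoint longitude = +165.686° + (+67.098°)/2 = +165.686° + 33.549° = +199.235°.
Normalise into (−180°, 180°]: -160.765°.
(The naïve average (+165.686 + -127.216)/2 = 19.235° is on the wrong side of the globe.)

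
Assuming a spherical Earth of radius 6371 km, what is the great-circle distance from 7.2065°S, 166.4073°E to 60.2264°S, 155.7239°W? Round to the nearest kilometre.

Δλ = -155.7239 − 166.4073 = -322.1312°; wrapped into (−180°, 180°]: 37.8688°.
Δφ = -60.2264 − -7.2065 = -53.0199°.
a = sin²(Δφ/2) + cos φ₁ · cos φ₂ · sin²(Δλ/2) = 0.251103.
c = 2·atan2(√a, √(1−a)) = 1.04974 rad → d = 6371·c ≈ 6687.91 km.

6688 km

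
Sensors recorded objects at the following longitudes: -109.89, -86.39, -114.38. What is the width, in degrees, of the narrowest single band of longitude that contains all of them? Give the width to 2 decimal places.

27.99°

Sort the longitudes: -114.38°, -109.89°, -86.39°.
Eastward gaps between consecutive values (wrapping around): 4.49°, 23.50°, 332.01°.
Largest gap = 332.01° ⇒ minimal covering band is its complement: 360° − 332.01° = 27.99°.
Band runs from -114.38° eastward to -86.39°.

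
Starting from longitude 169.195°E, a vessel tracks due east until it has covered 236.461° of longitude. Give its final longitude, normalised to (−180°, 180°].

45.656°E

Start at +169.195°; shift +236.461° → +405.656°.
+405.656° lies outside (−180°, 180°]; subtract 360° → +45.656°.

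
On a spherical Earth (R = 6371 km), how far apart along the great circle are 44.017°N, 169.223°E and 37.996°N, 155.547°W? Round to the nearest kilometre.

Δλ = -155.547 − 169.223 = -324.770°; wrapped into (−180°, 180°]: 35.230°.
Δφ = 37.996 − 44.017 = -6.021°.
a = sin²(Δφ/2) + cos φ₁ · cos φ₂ · sin²(Δλ/2) = 0.054657.
c = 2·atan2(√a, √(1−a)) = 0.47195 rad → d = 6371·c ≈ 3006.76 km.

3007 km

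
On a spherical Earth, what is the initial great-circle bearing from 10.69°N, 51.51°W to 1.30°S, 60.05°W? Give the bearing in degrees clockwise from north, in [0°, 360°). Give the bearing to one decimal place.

215.8°

Δλ = -60.05 − -51.51 = -8.54°.
θ = atan2( sin Δλ · cos φ₂ , cos φ₁ · sin φ₂ − sin φ₁ · cos φ₂ · cos Δλ )
  = atan2(-0.14846, -0.20568) = -144.179° → normalised to [0°, 360°): 215.821°.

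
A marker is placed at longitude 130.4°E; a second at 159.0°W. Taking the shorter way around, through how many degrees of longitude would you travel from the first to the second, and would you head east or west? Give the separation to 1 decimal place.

70.6° east

Raw difference: -159.0 − 130.4 = -289.4°.
Normalise into (−180°, 180°]: -289.4° + 360° = 70.6°.
Positive ⇒ the second point lies to the east; separation 70.6°.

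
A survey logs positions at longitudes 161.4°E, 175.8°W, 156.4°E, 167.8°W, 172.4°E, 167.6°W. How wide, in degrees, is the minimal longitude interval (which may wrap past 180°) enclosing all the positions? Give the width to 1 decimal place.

36.0°

Sort the longitudes: -175.8°, -167.8°, -167.6°, +156.4°, +161.4°, +172.4°.
Eastward gaps between consecutive values (wrapping around): 8.0°, 0.2°, 324.0°, 5.0°, 11.0°, 11.8°.
Largest gap = 324.0° ⇒ minimal covering band is its complement: 360° − 324.0° = 36.0°.
Band runs from +156.4° eastward to -167.6°, crossing the antimeridian.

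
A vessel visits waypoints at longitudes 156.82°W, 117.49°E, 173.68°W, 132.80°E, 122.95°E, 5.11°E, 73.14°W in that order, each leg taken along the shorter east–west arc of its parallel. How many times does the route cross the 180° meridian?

Leg 1: -156.82° → +117.49°, shortest Δλ = -85.69° (west) — crosses 180°.
Leg 2: +117.49° → -173.68°, shortest Δλ = 68.83° (east) — crosses 180°.
Leg 3: -173.68° → +132.80°, shortest Δλ = -53.52° (west) — crosses 180°.
Leg 4: +132.80° → +122.95°, shortest Δλ = -9.85° (west) — does not cross 180°.
Leg 5: +122.95° → +5.11°, shortest Δλ = -117.84° (west) — does not cross 180°.
Leg 6: +5.11° → -73.14°, shortest Δλ = -78.25° (west) — does not cross 180°.
Total crossings: 3.

3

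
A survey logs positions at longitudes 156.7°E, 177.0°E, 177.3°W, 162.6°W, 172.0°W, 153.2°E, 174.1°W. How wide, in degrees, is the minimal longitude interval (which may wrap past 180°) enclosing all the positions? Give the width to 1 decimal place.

Sort the longitudes: -177.3°, -174.1°, -172.0°, -162.6°, +153.2°, +156.7°, +177.0°.
Eastward gaps between consecutive values (wrapping around): 3.2°, 2.1°, 9.4°, 315.8°, 3.5°, 20.3°, 5.7°.
Largest gap = 315.8° ⇒ minimal covering band is its complement: 360° − 315.8° = 44.2°.
Band runs from +153.2° eastward to -162.6°, crossing the antimeridian.

44.2°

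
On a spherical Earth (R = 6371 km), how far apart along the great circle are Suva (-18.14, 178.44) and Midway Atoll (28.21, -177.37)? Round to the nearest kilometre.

5174 km

Δλ = -177.37 − 178.44 = -355.81°; wrapped into (−180°, 180°]: 4.19°.
Δφ = 28.21 − -18.14 = 46.35°.
a = sin²(Δφ/2) + cos φ₁ · cos φ₂ · sin²(Δλ/2) = 0.155993.
c = 2·atan2(√a, √(1−a)) = 0.81205 rad → d = 6371·c ≈ 5173.56 km.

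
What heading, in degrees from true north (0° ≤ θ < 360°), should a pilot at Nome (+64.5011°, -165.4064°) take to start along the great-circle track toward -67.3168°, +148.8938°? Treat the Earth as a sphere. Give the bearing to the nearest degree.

Δλ = 148.8938 − -165.4064 = 314.3002°; wrapped into (−180°, 180°]: -45.6998°.
θ = atan2( sin Δλ · cos φ₂ , cos φ₁ · sin φ₂ − sin φ₁ · cos φ₂ · cos Δλ )
  = atan2(-0.27600, -0.64030) = -156.682° → normalised to [0°, 360°): 203.318°.

203°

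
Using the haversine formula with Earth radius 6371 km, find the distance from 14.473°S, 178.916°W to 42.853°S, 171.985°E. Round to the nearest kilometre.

3273 km

Δλ = 171.985 − -178.916 = 350.901°; wrapped into (−180°, 180°]: -9.099°.
Δφ = -42.853 − -14.473 = -28.380°.
a = sin²(Δφ/2) + cos φ₁ · cos φ₂ · sin²(Δλ/2) = 0.064559.
c = 2·atan2(√a, √(1−a)) = 0.51380 rad → d = 6371·c ≈ 3273.43 km.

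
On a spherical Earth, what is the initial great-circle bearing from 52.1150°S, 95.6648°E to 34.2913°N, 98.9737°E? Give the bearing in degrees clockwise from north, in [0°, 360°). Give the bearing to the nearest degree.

3°

Δλ = 98.9737 − 95.6648 = 3.3089°.
θ = atan2( sin Δλ · cos φ₂ , cos φ₁ · sin φ₂ − sin φ₁ · cos φ₂ · cos Δλ )
  = atan2(0.04769, 0.99695) = 2.739° → normalised to [0°, 360°): 2.739°.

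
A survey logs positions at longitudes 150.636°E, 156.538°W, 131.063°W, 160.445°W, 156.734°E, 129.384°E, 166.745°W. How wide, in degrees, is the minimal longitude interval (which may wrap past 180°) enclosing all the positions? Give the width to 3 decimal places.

99.553°

Sort the longitudes: -166.745°, -160.445°, -156.538°, -131.063°, +129.384°, +150.636°, +156.734°.
Eastward gaps between consecutive values (wrapping around): 6.300°, 3.907°, 25.475°, 260.447°, 21.252°, 6.098°, 36.521°.
Largest gap = 260.447° ⇒ minimal covering band is its complement: 360° − 260.447° = 99.553°.
Band runs from +129.384° eastward to -131.063°, crossing the antimeridian.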